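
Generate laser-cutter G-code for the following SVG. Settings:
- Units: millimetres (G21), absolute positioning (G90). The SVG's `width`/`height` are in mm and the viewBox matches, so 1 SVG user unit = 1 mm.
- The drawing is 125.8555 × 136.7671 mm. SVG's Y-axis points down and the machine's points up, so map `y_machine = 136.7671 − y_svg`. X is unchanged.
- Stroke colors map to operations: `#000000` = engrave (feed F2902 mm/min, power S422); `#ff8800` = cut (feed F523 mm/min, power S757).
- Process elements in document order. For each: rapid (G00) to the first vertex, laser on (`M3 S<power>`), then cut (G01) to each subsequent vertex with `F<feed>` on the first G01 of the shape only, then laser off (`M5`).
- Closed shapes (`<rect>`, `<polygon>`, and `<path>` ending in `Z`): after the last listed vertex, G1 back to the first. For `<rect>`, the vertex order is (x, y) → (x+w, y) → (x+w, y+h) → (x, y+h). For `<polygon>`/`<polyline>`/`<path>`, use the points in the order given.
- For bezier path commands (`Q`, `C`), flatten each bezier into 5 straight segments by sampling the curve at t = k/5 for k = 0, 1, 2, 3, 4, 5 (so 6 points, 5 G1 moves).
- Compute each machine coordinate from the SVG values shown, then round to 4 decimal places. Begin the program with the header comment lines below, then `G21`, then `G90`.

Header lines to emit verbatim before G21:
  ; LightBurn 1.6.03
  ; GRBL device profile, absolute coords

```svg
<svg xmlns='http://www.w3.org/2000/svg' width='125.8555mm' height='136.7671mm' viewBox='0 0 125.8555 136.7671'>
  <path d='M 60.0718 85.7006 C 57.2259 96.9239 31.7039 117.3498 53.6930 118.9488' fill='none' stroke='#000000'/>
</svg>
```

; LightBurn 1.6.03
; GRBL device profile, absolute coords
G21
G90
G00 X60.0718 Y51.0665
M3 S422
G01 X56.2046 Y43.4524 F2902
G01 X50.2642 Y34.9752
G01 X45.6194 Y26.9801
G01 X45.6394 Y20.8127
G01 X53.6930 Y17.8183
M5

1 u = 1 mm; y_m = 136.7671 − y.

[1] `<path>` cubic bezier, #000000→engrave S422 F2902: (60.0718,51.0665) → (56.2046,43.4524) → (50.2642,34.9752) → (45.6194,26.9801) → (45.6394,20.8127) → (53.6930,17.8183)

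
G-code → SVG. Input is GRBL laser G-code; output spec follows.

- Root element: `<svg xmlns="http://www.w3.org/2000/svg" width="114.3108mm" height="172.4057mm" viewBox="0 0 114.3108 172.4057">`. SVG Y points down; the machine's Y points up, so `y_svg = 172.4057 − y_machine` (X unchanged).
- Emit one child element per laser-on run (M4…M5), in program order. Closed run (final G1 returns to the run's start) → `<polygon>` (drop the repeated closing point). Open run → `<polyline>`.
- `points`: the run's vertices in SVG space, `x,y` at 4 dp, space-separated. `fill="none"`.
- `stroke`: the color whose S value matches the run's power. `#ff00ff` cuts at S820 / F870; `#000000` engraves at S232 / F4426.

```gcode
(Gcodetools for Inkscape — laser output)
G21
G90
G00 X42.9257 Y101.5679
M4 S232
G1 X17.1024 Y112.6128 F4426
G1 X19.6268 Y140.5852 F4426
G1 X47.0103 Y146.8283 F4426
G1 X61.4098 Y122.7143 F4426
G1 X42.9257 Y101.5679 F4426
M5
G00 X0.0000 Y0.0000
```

<svg xmlns="http://www.w3.org/2000/svg" width="114.3108mm" height="172.4057mm" viewBox="0 0 114.3108 172.4057">
  <polygon points="42.9257,70.8378 17.1024,59.7929 19.6268,31.8205 47.0103,25.5774 61.4098,49.6914" fill="none" stroke="#000000"/>
</svg>

y_svg = 172.4057 − y_m. Every run uses S232, so all elements get stroke `#000000` (engrave).

[1] closed run; points: 42.9257,70.8378 17.1024,59.7929 19.6268,31.8205 47.0103,25.5774 61.4098,49.6914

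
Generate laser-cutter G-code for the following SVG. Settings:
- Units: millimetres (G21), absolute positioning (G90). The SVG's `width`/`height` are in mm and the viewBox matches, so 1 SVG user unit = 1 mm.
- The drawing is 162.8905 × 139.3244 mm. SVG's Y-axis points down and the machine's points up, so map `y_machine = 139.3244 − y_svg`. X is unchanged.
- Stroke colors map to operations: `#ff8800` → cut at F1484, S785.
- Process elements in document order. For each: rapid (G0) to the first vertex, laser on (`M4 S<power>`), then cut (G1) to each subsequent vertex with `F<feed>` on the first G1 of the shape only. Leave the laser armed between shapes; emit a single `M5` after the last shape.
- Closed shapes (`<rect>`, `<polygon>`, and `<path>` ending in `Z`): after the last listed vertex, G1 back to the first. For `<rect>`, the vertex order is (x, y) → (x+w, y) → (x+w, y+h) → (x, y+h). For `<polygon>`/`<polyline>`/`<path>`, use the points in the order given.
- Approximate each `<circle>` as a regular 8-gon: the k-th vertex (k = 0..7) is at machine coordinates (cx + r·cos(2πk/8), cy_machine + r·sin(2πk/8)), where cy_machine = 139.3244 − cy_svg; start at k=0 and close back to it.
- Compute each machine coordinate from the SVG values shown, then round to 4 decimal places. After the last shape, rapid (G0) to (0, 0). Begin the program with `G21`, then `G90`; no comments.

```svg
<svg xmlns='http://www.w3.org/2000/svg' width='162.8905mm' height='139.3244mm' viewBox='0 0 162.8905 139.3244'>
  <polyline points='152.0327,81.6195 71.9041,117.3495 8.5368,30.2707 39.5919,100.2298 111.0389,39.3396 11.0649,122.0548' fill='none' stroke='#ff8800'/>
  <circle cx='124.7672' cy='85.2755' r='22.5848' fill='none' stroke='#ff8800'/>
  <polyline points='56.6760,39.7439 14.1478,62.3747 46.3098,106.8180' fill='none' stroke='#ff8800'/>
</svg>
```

G21
G90
G0 X152.0327 Y57.7049
M4 S785
G1 X71.9041 Y21.9749 F1484
G1 X8.5368 Y109.0537
G1 X39.5919 Y39.0946
G1 X111.0389 Y99.9848
G1 X11.0649 Y17.2696
G0 X147.3520 Y54.0489
M4 S785
G1 X140.7371 Y70.0188 F1484
G1 X124.7672 Y76.6337
G1 X108.7973 Y70.0188
G1 X102.1824 Y54.0489
G1 X108.7973 Y38.0790
G1 X124.7672 Y31.4641
G1 X140.7371 Y38.0790
G1 X147.3520 Y54.0489
G0 X56.6760 Y99.5805
M4 S785
G1 X14.1478 Y76.9497 F1484
G1 X46.3098 Y32.5064
M5
G0 X0.0000 Y0.0000

1 u = 1 mm; y_m = 139.3244 − y.

[1] `<polyline>` open polyline, #ff8800→cut S785 F1484: (152.0327,57.7049) → (71.9041,21.9749) → (8.5368,109.0537) → (39.5919,39.0946) → (111.0389,99.9848) → (11.0649,17.2696)

[2] `<circle>` circle, #ff8800→cut S785 F1484: (147.3520,54.0489) → (140.7371,70.0188) → (124.7672,76.6337) → (108.7973,70.0188) → (102.1824,54.0489) → (108.7973,38.0790) → (124.7672,31.4641) → (140.7371,38.0790) → (147.3520,54.0489) (closed)

[3] `<polyline>` open polyline, #ff8800→cut S785 F1484: (56.6760,99.5805) → (14.1478,76.9497) → (46.3098,32.5064)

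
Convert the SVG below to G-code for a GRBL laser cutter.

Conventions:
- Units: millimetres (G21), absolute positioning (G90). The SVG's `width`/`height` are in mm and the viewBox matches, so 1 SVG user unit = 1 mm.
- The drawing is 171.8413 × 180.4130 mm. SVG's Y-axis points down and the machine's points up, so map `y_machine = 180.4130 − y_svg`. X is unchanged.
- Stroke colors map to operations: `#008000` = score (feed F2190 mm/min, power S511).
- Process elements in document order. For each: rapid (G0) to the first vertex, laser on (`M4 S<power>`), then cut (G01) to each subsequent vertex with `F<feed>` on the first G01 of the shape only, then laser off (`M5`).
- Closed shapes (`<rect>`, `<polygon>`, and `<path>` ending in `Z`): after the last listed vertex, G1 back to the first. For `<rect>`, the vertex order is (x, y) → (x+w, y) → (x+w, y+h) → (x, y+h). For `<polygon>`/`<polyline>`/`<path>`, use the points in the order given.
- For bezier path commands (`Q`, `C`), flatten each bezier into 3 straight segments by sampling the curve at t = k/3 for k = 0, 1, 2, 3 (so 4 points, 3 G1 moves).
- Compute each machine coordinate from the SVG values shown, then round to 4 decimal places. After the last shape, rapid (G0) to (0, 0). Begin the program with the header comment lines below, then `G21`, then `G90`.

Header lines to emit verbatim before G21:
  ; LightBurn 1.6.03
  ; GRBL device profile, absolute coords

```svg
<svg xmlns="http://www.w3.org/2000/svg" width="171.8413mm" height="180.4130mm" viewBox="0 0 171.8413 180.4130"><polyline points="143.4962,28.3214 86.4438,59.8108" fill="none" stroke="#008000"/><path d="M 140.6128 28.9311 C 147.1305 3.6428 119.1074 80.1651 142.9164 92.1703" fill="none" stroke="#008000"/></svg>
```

; LightBurn 1.6.03
; GRBL device profile, absolute coords
G21
G90
G0 X143.4962 Y152.0916
M4 S511
G01 X86.4438 Y120.6022 F2190
M5
G0 X140.6128 Y151.4819
M4 S511
G01 X138.8159 Y148.9936 F2190
G01 X133.1858 Y115.5933
G01 X142.9164 Y88.2427
M5
G0 X0.0000 Y0.0000

1 u = 1 mm; y_m = 180.4130 − y.

[1] `<polyline>` line segment, #008000→score S511 F2190: (143.4962,152.0916) → (86.4438,120.6022)

[2] `<path>` cubic bezier, #008000→score S511 F2190: (140.6128,151.4819) → (138.8159,148.9936) → (133.1858,115.5933) → (142.9164,88.2427)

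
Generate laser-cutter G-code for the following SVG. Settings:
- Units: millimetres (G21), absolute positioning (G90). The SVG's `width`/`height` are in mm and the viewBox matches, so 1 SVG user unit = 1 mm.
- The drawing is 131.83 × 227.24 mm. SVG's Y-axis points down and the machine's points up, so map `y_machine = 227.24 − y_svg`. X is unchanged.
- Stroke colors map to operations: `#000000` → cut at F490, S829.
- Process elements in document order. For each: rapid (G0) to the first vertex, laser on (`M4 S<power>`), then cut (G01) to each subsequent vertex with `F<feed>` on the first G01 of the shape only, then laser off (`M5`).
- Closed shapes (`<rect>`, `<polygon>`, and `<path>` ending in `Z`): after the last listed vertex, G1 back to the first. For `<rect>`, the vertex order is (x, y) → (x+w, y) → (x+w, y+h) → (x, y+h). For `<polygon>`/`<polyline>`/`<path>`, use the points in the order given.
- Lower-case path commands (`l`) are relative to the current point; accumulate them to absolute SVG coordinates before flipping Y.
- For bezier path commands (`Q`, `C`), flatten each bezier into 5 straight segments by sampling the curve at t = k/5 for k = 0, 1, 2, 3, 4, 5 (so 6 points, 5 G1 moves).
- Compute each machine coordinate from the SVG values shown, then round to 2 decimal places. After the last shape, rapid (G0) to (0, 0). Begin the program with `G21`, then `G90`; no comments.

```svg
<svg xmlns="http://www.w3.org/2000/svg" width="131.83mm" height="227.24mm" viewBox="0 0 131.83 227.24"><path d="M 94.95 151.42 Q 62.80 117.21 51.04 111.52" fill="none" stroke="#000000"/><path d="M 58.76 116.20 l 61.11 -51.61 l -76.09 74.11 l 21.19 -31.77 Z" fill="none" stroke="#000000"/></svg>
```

G21
G90
G0 X94.95 Y75.82
M4 S829
G01 X82.91 Y88.36 F490
G01 X72.49 Y98.62
G01 X63.71 Y106.60
G01 X56.56 Y112.30
G01 X51.04 Y115.72
M5
G0 X58.76 Y111.04
M4 S829
G01 X119.87 Y162.65 F490
G01 X43.78 Y88.54
G01 X64.97 Y120.31
G01 X58.76 Y111.04
M5
G0 X0.00 Y0.00

1 u = 1 mm; y_m = 227.24 − y.

[1] `<path>` quadratic bezier, #000000→cut S829 F490: (94.95,75.82) → (82.91,88.36) → (72.49,98.62) → (63.71,106.60) → (56.56,112.30) → (51.04,115.72)

[2] `<path>` closed polygon, #000000→cut S829 F490: (58.76,111.04) → (119.87,162.65) → (43.78,88.54) → (64.97,120.31) → (58.76,111.04) (closed)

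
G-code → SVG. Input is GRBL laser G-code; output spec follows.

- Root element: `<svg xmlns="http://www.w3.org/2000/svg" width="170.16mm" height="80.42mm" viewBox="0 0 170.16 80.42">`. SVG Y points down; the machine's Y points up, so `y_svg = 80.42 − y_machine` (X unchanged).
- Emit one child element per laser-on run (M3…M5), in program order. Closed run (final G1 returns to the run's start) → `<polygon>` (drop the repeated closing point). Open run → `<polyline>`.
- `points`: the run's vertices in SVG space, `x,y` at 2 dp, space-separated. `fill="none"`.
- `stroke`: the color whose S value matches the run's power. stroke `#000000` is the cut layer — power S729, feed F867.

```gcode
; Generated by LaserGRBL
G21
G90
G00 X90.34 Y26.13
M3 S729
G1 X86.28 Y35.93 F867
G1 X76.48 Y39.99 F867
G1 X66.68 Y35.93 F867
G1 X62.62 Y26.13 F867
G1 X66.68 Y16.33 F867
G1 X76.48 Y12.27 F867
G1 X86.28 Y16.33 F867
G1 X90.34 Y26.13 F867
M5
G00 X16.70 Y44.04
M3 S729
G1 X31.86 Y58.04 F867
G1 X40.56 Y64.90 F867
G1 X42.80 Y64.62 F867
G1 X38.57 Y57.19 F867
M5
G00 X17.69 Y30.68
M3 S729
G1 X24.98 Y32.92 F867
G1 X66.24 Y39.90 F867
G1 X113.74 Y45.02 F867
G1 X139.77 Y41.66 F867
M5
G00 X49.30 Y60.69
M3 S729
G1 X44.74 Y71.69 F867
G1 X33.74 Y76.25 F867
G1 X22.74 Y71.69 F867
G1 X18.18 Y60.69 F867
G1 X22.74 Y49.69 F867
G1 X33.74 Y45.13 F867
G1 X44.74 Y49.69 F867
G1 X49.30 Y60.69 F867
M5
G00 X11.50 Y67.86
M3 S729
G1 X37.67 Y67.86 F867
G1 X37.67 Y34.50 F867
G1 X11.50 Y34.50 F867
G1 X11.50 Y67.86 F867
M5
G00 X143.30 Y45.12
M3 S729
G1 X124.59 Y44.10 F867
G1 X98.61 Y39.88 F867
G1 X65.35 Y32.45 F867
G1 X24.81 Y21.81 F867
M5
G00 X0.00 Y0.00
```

<svg xmlns="http://www.w3.org/2000/svg" width="170.16mm" height="80.42mm" viewBox="0 0 170.16 80.42">
  <polygon points="90.34,54.29 86.28,44.49 76.48,40.43 66.68,44.49 62.62,54.29 66.68,64.09 76.48,68.15 86.28,64.09" fill="none" stroke="#000000"/>
  <polyline points="16.70,36.38 31.86,22.38 40.56,15.52 42.80,15.80 38.57,23.23" fill="none" stroke="#000000"/>
  <polyline points="17.69,49.74 24.98,47.50 66.24,40.52 113.74,35.40 139.77,38.76" fill="none" stroke="#000000"/>
  <polygon points="49.30,19.73 44.74,8.73 33.74,4.17 22.74,8.73 18.18,19.73 22.74,30.73 33.74,35.29 44.74,30.73" fill="none" stroke="#000000"/>
  <polygon points="11.50,12.56 37.67,12.56 37.67,45.92 11.50,45.92" fill="none" stroke="#000000"/>
  <polyline points="143.30,35.30 124.59,36.32 98.61,40.54 65.35,47.97 24.81,58.61" fill="none" stroke="#000000"/>
</svg>

Machine Y-up, SVG Y-down with viewBox height 80.42, so y_svg = 80.42 − y_machine; X carries over. Every run uses S729, so all elements get stroke `#000000` (cut).

Run 1: The run returns to its start, so emit a `<polygon>` with points (Y-flipped): 90.34,54.29 86.28,44.49 76.48,40.43 66.68,44.49 62.62,54.29 66.68,64.09 76.48,68.15 86.28,64.09.

Run 2: The run is open, so emit a `<polyline>` with points (Y-flipped): 16.70,36.38 31.86,22.38 40.56,15.52 42.80,15.80 38.57,23.23.

Run 3: The run is open, so emit a `<polyline>` with points (Y-flipped): 17.69,49.74 24.98,47.50 66.24,40.52 113.74,35.40 139.77,38.76.

Run 4: The run returns to its start, so emit a `<polygon>` with points (Y-flipped): 49.30,19.73 44.74,8.73 33.74,4.17 22.74,8.73 18.18,19.73 22.74,30.73 33.74,35.29 44.74,30.73.

Run 5: The run returns to its start, so emit a `<polygon>` with points (Y-flipped): 11.50,12.56 37.67,12.56 37.67,45.92 11.50,45.92.

Run 6: The run is open, so emit a `<polyline>` with points (Y-flipped): 143.30,35.30 124.59,36.32 98.61,40.54 65.35,47.97 24.81,58.61.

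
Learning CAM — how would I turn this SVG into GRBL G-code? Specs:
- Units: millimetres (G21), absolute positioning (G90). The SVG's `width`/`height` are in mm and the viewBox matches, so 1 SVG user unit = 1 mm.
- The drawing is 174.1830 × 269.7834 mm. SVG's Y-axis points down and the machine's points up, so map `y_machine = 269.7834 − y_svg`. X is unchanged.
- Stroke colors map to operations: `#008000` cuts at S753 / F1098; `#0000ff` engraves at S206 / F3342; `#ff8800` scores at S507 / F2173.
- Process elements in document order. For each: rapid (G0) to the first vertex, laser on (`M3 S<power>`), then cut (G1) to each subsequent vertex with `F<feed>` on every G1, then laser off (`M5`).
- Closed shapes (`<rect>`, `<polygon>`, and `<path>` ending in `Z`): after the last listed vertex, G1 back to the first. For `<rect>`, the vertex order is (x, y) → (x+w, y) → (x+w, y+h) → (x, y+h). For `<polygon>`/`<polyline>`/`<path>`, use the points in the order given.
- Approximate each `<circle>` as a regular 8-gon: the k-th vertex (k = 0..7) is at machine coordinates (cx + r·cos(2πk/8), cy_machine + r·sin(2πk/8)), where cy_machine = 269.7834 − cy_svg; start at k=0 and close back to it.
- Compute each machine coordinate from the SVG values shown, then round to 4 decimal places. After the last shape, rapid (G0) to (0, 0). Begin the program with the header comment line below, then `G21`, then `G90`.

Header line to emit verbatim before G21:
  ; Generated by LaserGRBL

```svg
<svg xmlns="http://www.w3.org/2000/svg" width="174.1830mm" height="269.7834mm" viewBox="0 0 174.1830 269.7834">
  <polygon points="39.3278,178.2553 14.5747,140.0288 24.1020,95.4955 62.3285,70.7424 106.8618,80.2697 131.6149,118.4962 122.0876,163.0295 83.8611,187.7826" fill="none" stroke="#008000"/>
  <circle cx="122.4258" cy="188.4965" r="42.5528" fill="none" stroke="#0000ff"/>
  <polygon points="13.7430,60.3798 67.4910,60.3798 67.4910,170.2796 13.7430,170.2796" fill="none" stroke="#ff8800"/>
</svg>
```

Since the viewBox matches the mm dimensions, user units are millimetres directly. The only transform is the Y-flip y_m = 269.7834 − y_svg.

Shape 1 is a regular polygon drawn with `<polygon>`. Its stroke #008000 means cut at S753, F1098. After flipping Y the toolpath is (39.3278,91.5281) → (14.5747,129.7546) → (24.1020,174.2879) → (62.3285,199.0410) → (106.8618,189.5137) → (131.6149,151.2872) → (122.0876,106.7539) → (83.8611,82.0008) → (39.3278,91.5281), returning to the start.

Shape 2 is a circle drawn with `<circle>`. Its stroke #0000ff means engrave at S206, F3342. After flipping Y the toolpath is (164.9786,81.2869) → (152.5152,111.3763) → (122.4258,123.8397) → (92.3364,111.3763) → (79.8730,81.2869) → (92.3364,51.1975) → (122.4258,38.7341) → (152.5152,51.1975) → (164.9786,81.2869), returning to the start.

Shape 3 is a rectangle drawn with `<polygon>`. Its stroke #ff8800 means score at S507, F2173. After flipping Y the toolpath is (13.7430,209.4036) → (67.4910,209.4036) → (67.4910,99.5038) → (13.7430,99.5038) → (13.7430,209.4036), returning to the start.

; Generated by LaserGRBL
G21
G90
G0 X39.3278 Y91.5281
M3 S753
G1 X14.5747 Y129.7546 F1098
G1 X24.1020 Y174.2879 F1098
G1 X62.3285 Y199.0410 F1098
G1 X106.8618 Y189.5137 F1098
G1 X131.6149 Y151.2872 F1098
G1 X122.0876 Y106.7539 F1098
G1 X83.8611 Y82.0008 F1098
G1 X39.3278 Y91.5281 F1098
M5
G0 X164.9786 Y81.2869
M3 S206
G1 X152.5152 Y111.3763 F3342
G1 X122.4258 Y123.8397 F3342
G1 X92.3364 Y111.3763 F3342
G1 X79.8730 Y81.2869 F3342
G1 X92.3364 Y51.1975 F3342
G1 X122.4258 Y38.7341 F3342
G1 X152.5152 Y51.1975 F3342
G1 X164.9786 Y81.2869 F3342
M5
G0 X13.7430 Y209.4036
M3 S507
G1 X67.4910 Y209.4036 F2173
G1 X67.4910 Y99.5038 F2173
G1 X13.7430 Y99.5038 F2173
G1 X13.7430 Y209.4036 F2173
M5
G0 X0.0000 Y0.0000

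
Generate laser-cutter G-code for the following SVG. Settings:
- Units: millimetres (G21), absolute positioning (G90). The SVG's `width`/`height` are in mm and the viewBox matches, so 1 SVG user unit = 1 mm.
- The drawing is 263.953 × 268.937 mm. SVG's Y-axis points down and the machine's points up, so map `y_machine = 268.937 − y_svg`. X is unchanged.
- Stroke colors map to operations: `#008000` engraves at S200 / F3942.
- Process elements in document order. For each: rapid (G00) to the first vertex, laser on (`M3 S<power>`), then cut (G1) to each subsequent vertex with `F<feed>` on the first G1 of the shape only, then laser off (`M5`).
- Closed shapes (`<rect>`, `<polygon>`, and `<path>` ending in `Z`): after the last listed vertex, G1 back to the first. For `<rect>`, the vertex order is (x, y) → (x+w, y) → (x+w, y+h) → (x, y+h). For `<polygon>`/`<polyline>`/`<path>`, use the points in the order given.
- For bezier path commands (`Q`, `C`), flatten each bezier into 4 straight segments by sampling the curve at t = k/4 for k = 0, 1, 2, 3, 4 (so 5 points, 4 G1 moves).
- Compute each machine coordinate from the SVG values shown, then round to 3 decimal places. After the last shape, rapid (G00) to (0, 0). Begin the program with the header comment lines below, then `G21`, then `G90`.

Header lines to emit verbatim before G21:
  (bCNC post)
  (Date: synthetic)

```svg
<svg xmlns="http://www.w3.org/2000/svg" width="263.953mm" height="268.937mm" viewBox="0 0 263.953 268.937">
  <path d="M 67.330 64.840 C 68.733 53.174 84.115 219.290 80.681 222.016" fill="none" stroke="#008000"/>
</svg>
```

1 u = 1 mm; y_m = 268.937 − y.

[1] `<path>` cubic bezier, #008000→engrave S200 F3942: (67.330,204.097) → (70.491,184.843) → (75.819,130.906) → (80.241,74.270) → (80.681,46.921)

(bCNC post)
(Date: synthetic)
G21
G90
G00 X67.330 Y204.097
M3 S200
G1 X70.491 Y184.843 F3942
G1 X75.819 Y130.906
G1 X80.241 Y74.270
G1 X80.681 Y46.921
M5
G00 X0.000 Y0.000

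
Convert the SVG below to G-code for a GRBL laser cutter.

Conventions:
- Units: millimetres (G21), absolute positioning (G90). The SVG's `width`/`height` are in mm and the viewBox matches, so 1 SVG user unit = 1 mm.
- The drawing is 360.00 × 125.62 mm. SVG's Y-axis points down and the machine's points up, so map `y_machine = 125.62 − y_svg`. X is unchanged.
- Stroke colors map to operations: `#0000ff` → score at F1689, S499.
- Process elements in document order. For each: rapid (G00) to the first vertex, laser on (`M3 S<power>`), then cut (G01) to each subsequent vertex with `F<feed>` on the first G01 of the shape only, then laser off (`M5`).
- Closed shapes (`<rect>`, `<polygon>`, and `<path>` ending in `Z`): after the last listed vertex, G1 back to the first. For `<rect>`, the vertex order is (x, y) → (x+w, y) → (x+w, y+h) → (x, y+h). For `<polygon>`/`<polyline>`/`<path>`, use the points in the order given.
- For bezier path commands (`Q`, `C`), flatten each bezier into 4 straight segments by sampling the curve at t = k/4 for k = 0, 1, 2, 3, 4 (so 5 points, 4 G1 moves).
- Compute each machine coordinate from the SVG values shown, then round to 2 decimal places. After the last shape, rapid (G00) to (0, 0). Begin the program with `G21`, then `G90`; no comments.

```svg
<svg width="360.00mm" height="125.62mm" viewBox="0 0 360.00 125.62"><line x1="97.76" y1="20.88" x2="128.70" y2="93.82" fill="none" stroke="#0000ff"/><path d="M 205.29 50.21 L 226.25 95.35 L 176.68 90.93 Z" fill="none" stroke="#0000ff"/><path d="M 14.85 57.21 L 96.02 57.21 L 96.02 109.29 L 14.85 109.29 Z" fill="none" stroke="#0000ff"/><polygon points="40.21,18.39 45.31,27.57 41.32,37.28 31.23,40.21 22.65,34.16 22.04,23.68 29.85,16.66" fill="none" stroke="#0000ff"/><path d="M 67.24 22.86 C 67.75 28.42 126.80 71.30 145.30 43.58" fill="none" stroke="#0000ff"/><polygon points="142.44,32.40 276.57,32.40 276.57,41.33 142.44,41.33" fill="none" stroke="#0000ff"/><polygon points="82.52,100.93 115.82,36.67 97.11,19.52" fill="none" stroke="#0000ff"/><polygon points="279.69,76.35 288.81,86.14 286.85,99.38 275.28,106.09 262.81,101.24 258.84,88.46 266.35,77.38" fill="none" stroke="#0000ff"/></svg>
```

Since the viewBox matches the mm dimensions, user units are millimetres directly. The only transform is the Y-flip y_m = 125.62 − y_svg.

Shape 1 is a line segment drawn with `<line>`. Its stroke #0000ff means score at S499, F1689. After flipping Y the toolpath is (97.76,104.74) → (128.70,31.80).

Shape 2 is a regular polygon drawn with `<path>`. Its stroke #0000ff means score at S499, F1689. After flipping Y the toolpath is (205.29,75.41) → (226.25,30.27) → (176.68,34.69) → (205.29,75.41), returning to the start.

Shape 3 is a rectangle drawn with `<path>`. Its stroke #0000ff means score at S499, F1689. After flipping Y the toolpath is (14.85,68.41) → (96.02,68.41) → (96.02,16.33) → (14.85,16.33) → (14.85,68.41), returning to the start.

Shape 4 is a regular polygon drawn with `<polygon>`. Its stroke #0000ff means score at S499, F1689. After flipping Y the toolpath is (40.21,107.23) → (45.31,98.05) → (41.32,88.34) → (31.23,85.41) → (22.65,91.46) → (22.04,101.94) → (29.85,108.96) → (40.21,107.23), returning to the start.

Shape 5 is a cubic bezier drawn with `<path>`. Its stroke #0000ff means score at S499, F1689. After flipping Y the toolpath is (67.24,102.76) → (77.05,93.28) → (99.52,79.92) → (125.37,72.80) → (145.30,82.04).

Shape 6 is a rectangle drawn with `<polygon>`. Its stroke #0000ff means score at S499, F1689. After flipping Y the toolpath is (142.44,93.22) → (276.57,93.22) → (276.57,84.29) → (142.44,84.29) → (142.44,93.22), returning to the start.

Shape 7 is a closed polygon drawn with `<polygon>`. Its stroke #0000ff means score at S499, F1689. After flipping Y the toolpath is (82.52,24.69) → (115.82,88.95) → (97.11,106.10) → (82.52,24.69), returning to the start.

Shape 8 is a regular polygon drawn with `<polygon>`. Its stroke #0000ff means score at S499, F1689. After flipping Y the toolpath is (279.69,49.27) → (288.81,39.48) → (286.85,26.24) → (275.28,19.53) → (262.81,24.38) → (258.84,37.16) → (266.35,48.24) → (279.69,49.27), returning to the start.

G21
G90
G00 X97.76 Y104.74
M3 S499
G01 X128.70 Y31.80 F1689
M5
G00 X205.29 Y75.41
M3 S499
G01 X226.25 Y30.27 F1689
G01 X176.68 Y34.69
G01 X205.29 Y75.41
M5
G00 X14.85 Y68.41
M3 S499
G01 X96.02 Y68.41 F1689
G01 X96.02 Y16.33
G01 X14.85 Y16.33
G01 X14.85 Y68.41
M5
G00 X40.21 Y107.23
M3 S499
G01 X45.31 Y98.05 F1689
G01 X41.32 Y88.34
G01 X31.23 Y85.41
G01 X22.65 Y91.46
G01 X22.04 Y101.94
G01 X29.85 Y108.96
G01 X40.21 Y107.23
M5
G00 X67.24 Y102.76
M3 S499
G01 X77.05 Y93.28 F1689
G01 X99.52 Y79.92
G01 X125.37 Y72.80
G01 X145.30 Y82.04
M5
G00 X142.44 Y93.22
M3 S499
G01 X276.57 Y93.22 F1689
G01 X276.57 Y84.29
G01 X142.44 Y84.29
G01 X142.44 Y93.22
M5
G00 X82.52 Y24.69
M3 S499
G01 X115.82 Y88.95 F1689
G01 X97.11 Y106.10
G01 X82.52 Y24.69
M5
G00 X279.69 Y49.27
M3 S499
G01 X288.81 Y39.48 F1689
G01 X286.85 Y26.24
G01 X275.28 Y19.53
G01 X262.81 Y24.38
G01 X258.84 Y37.16
G01 X266.35 Y48.24
G01 X279.69 Y49.27
M5
G00 X0.00 Y0.00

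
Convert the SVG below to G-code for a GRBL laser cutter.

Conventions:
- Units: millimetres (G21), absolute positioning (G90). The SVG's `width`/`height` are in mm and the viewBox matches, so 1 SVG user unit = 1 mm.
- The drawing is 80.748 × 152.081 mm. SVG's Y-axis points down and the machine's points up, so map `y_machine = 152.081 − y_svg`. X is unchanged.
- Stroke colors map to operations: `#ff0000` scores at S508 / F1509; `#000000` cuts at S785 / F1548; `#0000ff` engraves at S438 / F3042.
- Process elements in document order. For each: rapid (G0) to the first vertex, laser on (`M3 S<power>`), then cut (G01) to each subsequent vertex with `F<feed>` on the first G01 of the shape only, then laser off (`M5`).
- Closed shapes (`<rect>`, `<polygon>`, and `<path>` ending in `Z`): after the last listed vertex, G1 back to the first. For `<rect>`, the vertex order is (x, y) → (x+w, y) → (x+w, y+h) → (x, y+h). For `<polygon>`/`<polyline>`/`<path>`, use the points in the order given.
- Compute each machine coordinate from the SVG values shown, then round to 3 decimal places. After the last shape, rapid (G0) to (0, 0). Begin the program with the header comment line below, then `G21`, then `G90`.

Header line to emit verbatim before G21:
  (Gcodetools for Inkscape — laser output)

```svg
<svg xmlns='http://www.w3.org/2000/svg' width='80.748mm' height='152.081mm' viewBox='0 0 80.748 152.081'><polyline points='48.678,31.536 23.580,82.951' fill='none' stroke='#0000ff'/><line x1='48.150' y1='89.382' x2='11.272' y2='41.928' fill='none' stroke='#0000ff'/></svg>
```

(Gcodetools for Inkscape — laser output)
G21
G90
G0 X48.678 Y120.545
M3 S438
G01 X23.580 Y69.130 F3042
M5
G0 X48.150 Y62.699
M3 S438
G01 X11.272 Y110.153 F3042
M5
G0 X0.000 Y0.000

viewBox `0 0 80.748 152.081` with mm width/height → 1 unit = 1 mm. Flip: y_m = 152.081 − y_svg.

**Shape 1** — `<polyline>` line segment, stroke `#0000ff` → engrave (S438, F3042). Machine vertices: (48.678,120.545) → (23.580,69.130). Open path.

**Shape 2** — `<line>` line segment, stroke `#0000ff` → engrave (S438, F3042). Machine vertices: (48.150,62.699) → (11.272,110.153). Open path.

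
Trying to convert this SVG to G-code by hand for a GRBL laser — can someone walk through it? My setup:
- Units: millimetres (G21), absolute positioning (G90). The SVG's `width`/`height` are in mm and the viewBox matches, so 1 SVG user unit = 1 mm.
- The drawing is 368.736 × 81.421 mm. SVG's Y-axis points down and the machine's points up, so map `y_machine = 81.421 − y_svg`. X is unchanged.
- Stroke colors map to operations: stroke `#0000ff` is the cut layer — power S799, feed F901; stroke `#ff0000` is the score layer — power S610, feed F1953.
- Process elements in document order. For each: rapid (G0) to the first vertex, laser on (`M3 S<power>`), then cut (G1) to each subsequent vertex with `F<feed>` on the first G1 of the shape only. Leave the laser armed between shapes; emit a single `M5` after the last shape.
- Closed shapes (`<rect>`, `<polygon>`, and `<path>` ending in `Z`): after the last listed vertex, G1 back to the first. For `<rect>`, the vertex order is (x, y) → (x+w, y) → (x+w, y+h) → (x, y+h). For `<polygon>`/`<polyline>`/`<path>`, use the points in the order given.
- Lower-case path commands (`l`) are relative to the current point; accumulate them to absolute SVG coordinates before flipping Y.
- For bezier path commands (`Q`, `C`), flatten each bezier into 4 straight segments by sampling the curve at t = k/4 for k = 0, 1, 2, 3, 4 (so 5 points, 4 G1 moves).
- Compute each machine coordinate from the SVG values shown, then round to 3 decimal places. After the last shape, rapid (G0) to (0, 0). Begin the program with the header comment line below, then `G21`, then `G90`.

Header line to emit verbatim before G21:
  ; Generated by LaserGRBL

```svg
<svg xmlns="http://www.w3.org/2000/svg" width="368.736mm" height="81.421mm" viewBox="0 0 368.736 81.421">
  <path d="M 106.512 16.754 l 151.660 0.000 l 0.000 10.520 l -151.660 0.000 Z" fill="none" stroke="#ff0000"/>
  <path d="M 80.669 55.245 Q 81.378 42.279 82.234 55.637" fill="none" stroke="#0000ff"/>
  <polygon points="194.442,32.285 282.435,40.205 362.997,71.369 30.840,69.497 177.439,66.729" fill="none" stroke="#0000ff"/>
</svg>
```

; Generated by LaserGRBL
G21
G90
G0 X106.512 Y64.667
M3 S610
G1 X258.172 Y64.667 F1953
G1 X258.172 Y54.147
G1 X106.512 Y54.147
G1 X106.512 Y64.667
G0 X80.669 Y26.176
M3 S799
G1 X81.033 Y31.014 F901
G1 X81.415 Y32.561
G1 X81.815 Y30.818
G1 X82.234 Y25.784
G0 X194.442 Y49.136
M3 S799
G1 X282.435 Y41.216 F901
G1 X362.997 Y10.052
G1 X30.840 Y11.924
G1 X177.439 Y14.692
G1 X194.442 Y49.136
M5
G0 X0.000 Y0.000

viewBox `0 0 368.736 81.421` with mm width/height → 1 unit = 1 mm. Flip: y_m = 81.421 − y_svg.

**Shape 1** — `<path>` rectangle, stroke `#ff0000` → score (S610, F1953). Machine vertices: (106.512,64.667) → (258.172,64.667) → (258.172,54.147) → (106.512,54.147) → (106.512,64.667). Closed: final G1 returns to the first vertex.

**Shape 2** — `<path>` quadratic bezier, stroke `#0000ff` → cut (S799, F901). Control points (SVG): P0=(80.669,55.245), P1=(81.378,42.279), P2=(82.234,55.637); sampled at t=k/4. Machine vertices: (80.669,26.176) → (81.033,31.014) → (81.415,32.561) → (81.815,30.818) → (82.234,25.784). Open path.

**Shape 3** — `<polygon>` closed polygon, stroke `#0000ff` → cut (S799, F901). Machine vertices: (194.442,49.136) → (282.435,41.216) → (362.997,10.052) → (30.840,11.924) → (177.439,14.692) → (194.442,49.136). Closed: final G1 returns to the first vertex.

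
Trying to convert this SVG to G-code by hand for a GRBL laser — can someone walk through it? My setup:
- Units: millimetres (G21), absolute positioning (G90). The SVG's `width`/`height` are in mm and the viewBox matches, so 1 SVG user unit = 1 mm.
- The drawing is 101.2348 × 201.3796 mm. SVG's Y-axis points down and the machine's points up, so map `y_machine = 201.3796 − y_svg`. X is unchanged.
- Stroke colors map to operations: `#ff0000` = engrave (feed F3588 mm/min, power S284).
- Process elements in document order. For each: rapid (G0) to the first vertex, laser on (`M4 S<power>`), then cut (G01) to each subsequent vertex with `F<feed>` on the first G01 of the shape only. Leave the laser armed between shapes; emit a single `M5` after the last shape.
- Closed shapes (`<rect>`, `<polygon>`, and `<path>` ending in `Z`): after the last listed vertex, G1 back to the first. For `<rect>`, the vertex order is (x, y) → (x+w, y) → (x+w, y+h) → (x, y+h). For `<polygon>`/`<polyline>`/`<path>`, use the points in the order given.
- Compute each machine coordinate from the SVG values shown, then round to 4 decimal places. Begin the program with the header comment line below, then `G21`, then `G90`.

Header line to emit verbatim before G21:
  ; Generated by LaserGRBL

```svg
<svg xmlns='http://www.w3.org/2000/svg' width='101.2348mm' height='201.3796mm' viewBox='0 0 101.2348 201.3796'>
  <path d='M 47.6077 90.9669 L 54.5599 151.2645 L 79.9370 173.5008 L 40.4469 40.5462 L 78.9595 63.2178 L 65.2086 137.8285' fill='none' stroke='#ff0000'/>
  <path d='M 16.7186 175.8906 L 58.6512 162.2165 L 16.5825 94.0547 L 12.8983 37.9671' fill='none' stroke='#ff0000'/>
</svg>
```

viewBox `0 0 101.2348 201.3796` with mm width/height → 1 unit = 1 mm. Flip: y_m = 201.3796 − y_svg.

**Shape 1** — `<path>` open polyline, stroke `#ff0000` → engrave (S284, F3588). Machine vertices: (47.6077,110.4127) → (54.5599,50.1151) → (79.9370,27.8788) → (40.4469,160.8334) → (78.9595,138.1618) → (65.2086,63.5511). Open path.

**Shape 2** — `<path>` open polyline, stroke `#ff0000` → engrave (S284, F3588). Machine vertices: (16.7186,25.4890) → (58.6512,39.1631) → (16.5825,107.3249) → (12.8983,163.4125). Open path.

; Generated by LaserGRBL
G21
G90
G0 X47.6077 Y110.4127
M4 S284
G01 X54.5599 Y50.1151 F3588
G01 X79.9370 Y27.8788
G01 X40.4469 Y160.8334
G01 X78.9595 Y138.1618
G01 X65.2086 Y63.5511
G0 X16.7186 Y25.4890
M4 S284
G01 X58.6512 Y39.1631 F3588
G01 X16.5825 Y107.3249
G01 X12.8983 Y163.4125
M5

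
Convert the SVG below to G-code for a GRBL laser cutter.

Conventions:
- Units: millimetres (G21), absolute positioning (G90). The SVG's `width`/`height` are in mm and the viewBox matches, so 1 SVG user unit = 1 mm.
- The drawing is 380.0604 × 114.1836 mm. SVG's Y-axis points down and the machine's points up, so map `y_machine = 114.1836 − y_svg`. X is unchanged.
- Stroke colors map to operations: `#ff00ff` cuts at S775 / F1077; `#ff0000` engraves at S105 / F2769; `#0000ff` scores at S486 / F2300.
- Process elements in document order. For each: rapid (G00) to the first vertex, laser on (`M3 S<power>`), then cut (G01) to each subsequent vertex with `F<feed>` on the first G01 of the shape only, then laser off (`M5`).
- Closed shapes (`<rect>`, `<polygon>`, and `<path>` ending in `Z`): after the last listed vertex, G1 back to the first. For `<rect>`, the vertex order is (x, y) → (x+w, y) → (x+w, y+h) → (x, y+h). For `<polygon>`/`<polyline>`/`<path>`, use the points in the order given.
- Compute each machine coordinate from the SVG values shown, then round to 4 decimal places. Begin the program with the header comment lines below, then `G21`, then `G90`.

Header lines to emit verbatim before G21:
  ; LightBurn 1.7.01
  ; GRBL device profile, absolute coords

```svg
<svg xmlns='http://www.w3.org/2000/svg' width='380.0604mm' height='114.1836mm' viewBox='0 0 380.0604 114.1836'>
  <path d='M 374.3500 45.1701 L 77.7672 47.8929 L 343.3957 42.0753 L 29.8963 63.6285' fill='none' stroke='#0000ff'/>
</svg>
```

Since the viewBox matches the mm dimensions, user units are millimetres directly. The only transform is the Y-flip y_m = 114.1836 − y_svg.

Shape 1 is a open polyline drawn with `<path>`. Its stroke #0000ff means score at S486, F2300. After flipping Y the toolpath is (374.3500,69.0135) → (77.7672,66.2907) → (343.3957,72.1083) → (29.8963,50.5551).

; LightBurn 1.7.01
; GRBL device profile, absolute coords
G21
G90
G00 X374.3500 Y69.0135
M3 S486
G01 X77.7672 Y66.2907 F2300
G01 X343.3957 Y72.1083
G01 X29.8963 Y50.5551
M5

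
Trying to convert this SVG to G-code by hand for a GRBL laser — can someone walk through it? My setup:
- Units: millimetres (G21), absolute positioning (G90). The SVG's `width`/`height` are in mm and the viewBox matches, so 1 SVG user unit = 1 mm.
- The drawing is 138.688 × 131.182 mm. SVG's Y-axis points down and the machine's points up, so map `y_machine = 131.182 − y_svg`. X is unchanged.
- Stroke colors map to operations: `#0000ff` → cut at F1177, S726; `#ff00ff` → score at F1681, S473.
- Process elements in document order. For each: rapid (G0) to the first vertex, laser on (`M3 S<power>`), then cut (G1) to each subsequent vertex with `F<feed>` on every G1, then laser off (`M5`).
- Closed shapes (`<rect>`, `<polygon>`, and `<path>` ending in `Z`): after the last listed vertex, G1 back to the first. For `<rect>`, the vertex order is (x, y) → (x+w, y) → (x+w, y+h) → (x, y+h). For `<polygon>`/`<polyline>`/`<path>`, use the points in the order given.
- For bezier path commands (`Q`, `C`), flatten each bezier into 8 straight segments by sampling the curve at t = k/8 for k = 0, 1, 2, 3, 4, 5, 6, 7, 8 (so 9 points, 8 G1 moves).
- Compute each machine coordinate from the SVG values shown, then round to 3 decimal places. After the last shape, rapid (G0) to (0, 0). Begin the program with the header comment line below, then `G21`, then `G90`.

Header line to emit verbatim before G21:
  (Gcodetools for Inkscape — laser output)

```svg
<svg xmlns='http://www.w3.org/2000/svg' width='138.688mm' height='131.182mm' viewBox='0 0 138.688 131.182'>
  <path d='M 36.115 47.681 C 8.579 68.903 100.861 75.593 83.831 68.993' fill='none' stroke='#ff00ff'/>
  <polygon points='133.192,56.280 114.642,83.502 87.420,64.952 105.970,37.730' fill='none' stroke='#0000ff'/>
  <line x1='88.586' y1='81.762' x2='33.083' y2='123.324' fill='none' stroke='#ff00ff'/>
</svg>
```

viewBox `0 0 138.688 131.182` with mm width/height → 1 unit = 1 mm. Flip: y_m = 131.182 − y_svg.

**Shape 1** — `<path>` cubic bezier, stroke `#ff00ff` → score (S473, F1681). Control points (SVG): P0=(36.115,47.681), P1=(8.579,68.903), P2=(100.861,75.593), P3=(83.831,68.993); sampled at t=k/8. Machine vertices: (36.115,83.501) → (30.958,76.222) → (34.349,70.290) → (43.602,65.691) → (56.033,62.412) → (68.957,60.436) → (79.688,59.750) → (85.541,60.339) → (83.831,62.189). Open path.

**Shape 2** — `<polygon>` regular polygon, stroke `#0000ff` → cut (S726, F1177). Machine vertices: (133.192,74.902) → (114.642,47.680) → (87.420,66.230) → (105.970,93.452) → (133.192,74.902). Closed: final G1 returns to the first vertex.

**Shape 3** — `<line>` line segment, stroke `#ff00ff` → score (S473, F1681). Machine vertices: (88.586,49.420) → (33.083,7.858). Open path.

(Gcodetools for Inkscape — laser output)
G21
G90
G0 X36.115 Y83.501
M3 S473
G1 X30.958 Y76.222 F1681
G1 X34.349 Y70.290 F1681
G1 X43.602 Y65.691 F1681
G1 X56.033 Y62.412 F1681
G1 X68.957 Y60.436 F1681
G1 X79.688 Y59.750 F1681
G1 X85.541 Y60.339 F1681
G1 X83.831 Y62.189 F1681
M5
G0 X133.192 Y74.902
M3 S726
G1 X114.642 Y47.680 F1177
G1 X87.420 Y66.230 F1177
G1 X105.970 Y93.452 F1177
G1 X133.192 Y74.902 F1177
M5
G0 X88.586 Y49.420
M3 S473
G1 X33.083 Y7.858 F1681
M5
G0 X0.000 Y0.000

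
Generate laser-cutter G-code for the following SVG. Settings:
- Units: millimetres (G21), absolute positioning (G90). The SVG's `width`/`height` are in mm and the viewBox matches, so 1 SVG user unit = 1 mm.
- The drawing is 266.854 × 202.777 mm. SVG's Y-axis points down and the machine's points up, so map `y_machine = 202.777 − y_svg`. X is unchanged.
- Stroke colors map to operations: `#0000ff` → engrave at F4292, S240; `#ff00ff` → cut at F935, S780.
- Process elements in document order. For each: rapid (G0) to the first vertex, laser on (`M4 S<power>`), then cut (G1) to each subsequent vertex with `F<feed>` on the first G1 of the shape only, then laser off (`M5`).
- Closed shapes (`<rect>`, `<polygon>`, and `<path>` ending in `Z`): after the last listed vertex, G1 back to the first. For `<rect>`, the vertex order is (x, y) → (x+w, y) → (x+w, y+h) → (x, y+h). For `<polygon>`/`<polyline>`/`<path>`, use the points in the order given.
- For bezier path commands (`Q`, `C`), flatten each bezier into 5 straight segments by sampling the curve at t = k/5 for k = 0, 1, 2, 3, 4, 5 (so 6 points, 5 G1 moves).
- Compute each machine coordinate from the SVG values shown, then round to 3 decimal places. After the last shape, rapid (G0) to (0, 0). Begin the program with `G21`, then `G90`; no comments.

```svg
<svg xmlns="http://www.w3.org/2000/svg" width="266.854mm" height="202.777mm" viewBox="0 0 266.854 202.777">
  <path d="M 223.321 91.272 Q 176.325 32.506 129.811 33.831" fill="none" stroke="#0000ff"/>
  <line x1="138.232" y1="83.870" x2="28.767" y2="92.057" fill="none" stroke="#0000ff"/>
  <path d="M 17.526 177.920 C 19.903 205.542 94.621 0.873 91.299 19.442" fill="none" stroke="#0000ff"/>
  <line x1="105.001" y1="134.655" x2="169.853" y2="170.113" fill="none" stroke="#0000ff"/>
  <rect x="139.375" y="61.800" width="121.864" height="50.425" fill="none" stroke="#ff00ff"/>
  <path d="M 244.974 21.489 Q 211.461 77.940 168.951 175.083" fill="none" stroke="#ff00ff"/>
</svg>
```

Since the viewBox matches the mm dimensions, user units are millimetres directly. The only transform is the Y-flip y_m = 202.777 − y_svg.

Shape 1 is a quadratic bezier drawn with `<path>`. Its stroke #0000ff means engrave at S240, F4292. After flipping Y the toolpath is (223.321,111.505) → (204.542,132.608) → (185.801,148.903) → (167.099,160.391) → (148.436,167.072) → (129.811,168.946).

Shape 2 is a line segment drawn with `<line>`. Its stroke #0000ff means engrave at S240, F4292. After flipping Y the toolpath is (138.232,118.907) → (28.767,110.720).

Shape 3 is a cubic bezier drawn with `<path>`. Its stroke #0000ff means engrave at S240, F4292. After flipping Y the toolpath is (17.526,24.857) → (26.430,32.514) → (45.478,74.056) → (67.451,127.617) → (85.130,171.332) → (91.299,183.335).

Shape 4 is a line segment drawn with `<line>`. Its stroke #0000ff means engrave at S240, F4292. After flipping Y the toolpath is (105.001,68.122) → (169.853,32.664).

Shape 5 is a rectangle drawn with `<rect>`. Its stroke #ff00ff means cut at S780, F935. After flipping Y the toolpath is (139.375,140.977) → (261.239,140.977) → (261.239,90.552) → (139.375,90.552) → (139.375,140.977), returning to the start.

Shape 6 is a quadratic bezier drawn with `<path>`. Its stroke #ff00ff means cut at S780, F935. After flipping Y the toolpath is (244.974,181.288) → (231.209,157.080) → (216.724,129.616) → (201.519,98.898) → (185.595,64.924) → (168.951,27.694).

G21
G90
G0 X223.321 Y111.505
M4 S240
G1 X204.542 Y132.608 F4292
G1 X185.801 Y148.903
G1 X167.099 Y160.391
G1 X148.436 Y167.072
G1 X129.811 Y168.946
M5
G0 X138.232 Y118.907
M4 S240
G1 X28.767 Y110.720 F4292
M5
G0 X17.526 Y24.857
M4 S240
G1 X26.430 Y32.514 F4292
G1 X45.478 Y74.056
G1 X67.451 Y127.617
G1 X85.130 Y171.332
G1 X91.299 Y183.335
M5
G0 X105.001 Y68.122
M4 S240
G1 X169.853 Y32.664 F4292
M5
G0 X139.375 Y140.977
M4 S780
G1 X261.239 Y140.977 F935
G1 X261.239 Y90.552
G1 X139.375 Y90.552
G1 X139.375 Y140.977
M5
G0 X244.974 Y181.288
M4 S780
G1 X231.209 Y157.080 F935
G1 X216.724 Y129.616
G1 X201.519 Y98.898
G1 X185.595 Y64.924
G1 X168.951 Y27.694
M5
G0 X0.000 Y0.000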